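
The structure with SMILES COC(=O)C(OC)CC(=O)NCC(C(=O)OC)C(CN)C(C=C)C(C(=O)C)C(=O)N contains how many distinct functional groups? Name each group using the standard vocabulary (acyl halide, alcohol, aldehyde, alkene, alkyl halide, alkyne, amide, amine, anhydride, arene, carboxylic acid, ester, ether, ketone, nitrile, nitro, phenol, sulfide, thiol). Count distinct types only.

Taking each segment in turn:
  CH3OOC: CH3O–C(=O)–: carbonyl C bonded to C and to –OCH3 → ester (not ketone + ether).
  CH(OCH3): pendant –OCH3: C–O–C with sp³ C, no adjacent C=O → ether.
  CH2CONHCH2: –C(=O)–N– linkage → amide (the N is not an amine).
  CH(COOCH3): pendant –COOCH3: carbonyl C bonded to C and –OCH3 → ester.
  CH(CH2NH2): pendant –CH2NH2: N on sp³ C, no adjacent C=O → amine.
  CH(CH=CH2): pendant –CH=CH2: C=C double bond → alkene.
  CH(COCH3): pendant –COCH3: carbonyl C bonded to two carbons → ketone.
  CONH2: –C(=O)NH2: carbonyl C bonded to C and to N → amide (the N is not a separate amine).
Distinct types present: alkene, amide, amine, ester, ether, ketone.

6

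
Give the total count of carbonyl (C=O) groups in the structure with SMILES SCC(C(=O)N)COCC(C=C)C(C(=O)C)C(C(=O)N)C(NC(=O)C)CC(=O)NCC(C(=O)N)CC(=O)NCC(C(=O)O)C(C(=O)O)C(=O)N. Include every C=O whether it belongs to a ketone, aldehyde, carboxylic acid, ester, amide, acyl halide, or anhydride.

CH(CONH2): amide, 1 C=O (running total 1).
CH(COCH3): ketone, 1 C=O (running total 2).
CH(CONH2): amide, 1 C=O (running total 3).
CH(NHCOCH3): amide, 1 C=O (running total 4).
CH2CONHCH2: amide, 1 C=O (running total 5).
CH(CONH2): amide, 1 C=O (running total 6).
CH2CONHCH2: amide, 1 C=O (running total 7).
CH(COOH): carboxylic acid, 1 C=O (running total 8).
CH(COOH): carboxylic acid, 1 C=O (running total 9).
CONH2: amide, 1 C=O (running total 10).

10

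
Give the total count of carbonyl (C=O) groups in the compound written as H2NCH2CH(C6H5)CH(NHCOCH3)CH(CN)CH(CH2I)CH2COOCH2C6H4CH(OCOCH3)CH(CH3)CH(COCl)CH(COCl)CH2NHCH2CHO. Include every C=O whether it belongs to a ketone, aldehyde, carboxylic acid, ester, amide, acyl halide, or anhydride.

6

CH(NHCOCH3): amide, 1 C=O (running total 1).
CH2COOCH2: ester, 1 C=O (running total 2).
CH(OCOCH3): ester, 1 C=O (running total 3).
CH(COCl): acyl halide, 1 C=O (running total 4).
CH(COCl): acyl halide, 1 C=O (running total 5).
CHO: aldehyde, 1 C=O (running total 6).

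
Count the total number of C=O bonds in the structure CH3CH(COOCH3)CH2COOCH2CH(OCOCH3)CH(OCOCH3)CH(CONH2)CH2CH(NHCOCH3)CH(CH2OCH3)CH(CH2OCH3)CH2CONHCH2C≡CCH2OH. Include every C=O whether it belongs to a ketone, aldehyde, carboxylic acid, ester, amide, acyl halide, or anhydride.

7

CH(COOCH3): ester, 1 C=O (running total 1).
CH2COOCH2: ester, 1 C=O (running total 2).
CH(OCOCH3): ester, 1 C=O (running total 3).
CH(OCOCH3): ester, 1 C=O (running total 4).
CH(CONH2): amide, 1 C=O (running total 5).
CH(NHCOCH3): amide, 1 C=O (running total 6).
CH2CONHCH2: amide, 1 C=O (running total 7).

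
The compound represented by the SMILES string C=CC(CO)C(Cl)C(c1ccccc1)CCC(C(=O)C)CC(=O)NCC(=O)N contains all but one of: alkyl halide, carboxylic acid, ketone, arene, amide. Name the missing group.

alkyl halide: present (CH(Cl) — halogen on an sp³ carbon → alkyl halide).
amide: present (CH2CONHCH2 — –C(=O)–N– linkage → amide (the N is not an amine)).
arene: present (CH(C6H5) — pendant –C6H5: benzene ring → arene).
ketone: present (CH(COCH3) — pendant –COCH3: carbonyl C bonded to two carbons → ketone).
carboxylic acid: absent. In each of CH2CONHCH2 and CONH2, the carbonyl is bonded to nitrogen, not to –OH; that is an amide.

carboxylic acid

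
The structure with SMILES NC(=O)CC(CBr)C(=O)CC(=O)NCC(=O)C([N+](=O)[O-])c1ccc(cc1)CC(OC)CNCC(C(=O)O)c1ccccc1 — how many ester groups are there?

Working along the chain:
  H2NCO: –C(=O)NH2: carbonyl C bonded to C and to N → amide (the N is not a separate amine).
  CH(CH2Br): pendant –CH2X: halogen on sp³ carbon → alkyl halide.
  CO: –C(=O)– with carbon on both sides → ketone.
  CH2CONHCH2: –C(=O)–N– linkage → amide (the N is not an amine).
  CO: –C(=O)– with carbon on both sides → ketone.
  CH(NO2): –NO2 on an sp³ carbon → nitro (the N=O is not a carbonyl).
  C6H4: para-disubstituted benzene ring → arene.
  CH(OCH3): pendant –OCH3: C–O–C with sp³ C, no adjacent C=O → ether.
  CH2NHCH2: C–N–C with sp³ carbons and no adjacent C=O → amine (secondary).
  CH(COOH): pendant –COOH: carbonyl C bonded to C and –OH → carboxylic acid.
  C6H5: –C6H5 phenyl ring → arene.
No segment is a ester: CO is ketone, not ester; CO is ketone, not ester; CH(OCH3) is ether, not ester. → 0.

0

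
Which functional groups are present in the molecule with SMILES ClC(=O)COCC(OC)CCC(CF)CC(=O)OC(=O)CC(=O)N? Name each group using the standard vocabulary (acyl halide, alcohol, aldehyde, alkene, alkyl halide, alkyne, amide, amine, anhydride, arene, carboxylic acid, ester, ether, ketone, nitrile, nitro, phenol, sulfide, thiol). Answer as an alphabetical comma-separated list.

acyl halide, alkyl halide, amide, anhydride, ether

–C(=O)Cl: carbonyl C bonded to C and to a halogen → acyl halide (not alkyl halide).
C–O–C with sp³ carbons on both sides and no adjacent C=O → ether.
pendant –OCH3: C–O–C with sp³ C, no adjacent C=O → ether.
pendant –CH2X: halogen on sp³ carbon → alkyl halide.
two acyl groups sharing one oxygen, –C(=O)–O–C(=O)– → anhydride.
–C(=O)NH2: carbonyl C bonded to C and to N → amide (the N is not a separate amine).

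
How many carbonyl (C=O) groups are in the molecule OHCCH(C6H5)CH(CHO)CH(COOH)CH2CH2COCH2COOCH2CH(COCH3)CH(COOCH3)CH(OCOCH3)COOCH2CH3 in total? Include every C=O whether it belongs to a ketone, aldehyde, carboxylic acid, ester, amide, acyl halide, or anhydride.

9

OHC: aldehyde, 1 C=O (running total 1).
CH(CHO): aldehyde, 1 C=O (running total 2).
CH(COOH): carboxylic acid, 1 C=O (running total 3).
CO: ketone, 1 C=O (running total 4).
CH2COOCH2: ester, 1 C=O (running total 5).
CH(COCH3): ketone, 1 C=O (running total 6).
CH(COOCH3): ester, 1 C=O (running total 7).
CH(OCOCH3): ester, 1 C=O (running total 8).
COOCH2CH3: ester, 1 C=O (running total 9).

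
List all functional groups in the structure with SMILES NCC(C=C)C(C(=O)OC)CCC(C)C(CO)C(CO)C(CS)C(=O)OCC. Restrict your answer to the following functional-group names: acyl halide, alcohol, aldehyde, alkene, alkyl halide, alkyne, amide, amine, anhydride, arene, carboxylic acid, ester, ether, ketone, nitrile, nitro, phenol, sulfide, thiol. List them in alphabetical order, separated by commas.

Working along the chain:
  H2NCH2: –NH2 on an sp³ carbon with no adjacent C=O → amine.
  CH(CH=CH2): pendant –CH=CH2: C=C double bond → alkene.
  CH(COOCH3): pendant –COOCH3: carbonyl C bonded to C and –OCH3 → ester.
  CH(CH2OH): pendant –CH2OH on an sp³ backbone C → alcohol.
  CH(CH2OH): pendant –CH2OH on an sp³ backbone C → alcohol.
  CH(CH2SH): pendant –CH2SH → thiol.
  COOCH2CH3: –C(=O)OCH2CH3: carbonyl C bonded to C and to –OEt → ester.

alcohol, alkene, amine, ester, thiol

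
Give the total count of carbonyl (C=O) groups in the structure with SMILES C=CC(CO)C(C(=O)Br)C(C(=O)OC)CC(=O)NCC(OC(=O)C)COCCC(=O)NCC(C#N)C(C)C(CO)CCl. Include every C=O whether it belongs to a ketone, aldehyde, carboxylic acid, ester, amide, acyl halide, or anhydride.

5

CH(COBr): acyl halide, 1 C=O (running total 1).
CH(COOCH3): ester, 1 C=O (running total 2).
CH2CONHCH2: amide, 1 C=O (running total 3).
CH(OCOCH3): ester, 1 C=O (running total 4).
CH2CONHCH2: amide, 1 C=O (running total 5).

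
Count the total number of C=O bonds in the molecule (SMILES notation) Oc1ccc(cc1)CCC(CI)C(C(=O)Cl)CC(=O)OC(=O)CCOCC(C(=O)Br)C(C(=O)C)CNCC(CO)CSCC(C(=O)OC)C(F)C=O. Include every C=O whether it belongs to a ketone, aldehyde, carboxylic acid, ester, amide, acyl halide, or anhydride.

7

CH(COCl): acyl halide, 1 C=O (running total 1).
CH2CO-O-COCH2: anhydride, 2 C=O (running total 3).
CH(COBr): acyl halide, 1 C=O (running total 4).
CH(COCH3): ketone, 1 C=O (running total 5).
CH(COOCH3): ester, 1 C=O (running total 6).
CHO: aldehyde, 1 C=O (running total 7).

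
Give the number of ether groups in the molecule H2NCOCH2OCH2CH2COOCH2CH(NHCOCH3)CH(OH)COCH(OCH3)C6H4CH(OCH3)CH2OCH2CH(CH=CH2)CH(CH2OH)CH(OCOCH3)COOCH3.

4

–C(=O)NH2: carbonyl C bonded to C and to N → amide (the N is not a separate amine).
C–O–C with sp³ carbons on both sides and no adjacent C=O → ether.
–C(=O)–O–C with C on the carbonyl side → ester.
pendant –NHC(=O)CH3: N bonded to a carbonyl → amide (not amine).
–OH on an sp³ carbon → alcohol (secondary).
–C(=O)– with carbon on both sides → ketone.
pendant –OCH3: C–O–C with sp³ C, no adjacent C=O → ether.
para-disubstituted benzene ring → arene.
pendant –OCH3: C–O–C with sp³ C, no adjacent C=O → ether.
C–O–C with sp³ carbons on both sides and no adjacent C=O → ether.
pendant –CH=CH2: C=C double bond → alkene.
pendant –CH2OH on an sp³ backbone C → alcohol.
pendant –OC(=O)CH3: an acyloxy group → ester.
–C(=O)OCH3: carbonyl C bonded to C and to –OCH3 → ester (not ketone + ether).
Ether appears at: CH2OCH2, CH(OCH3), CH(OCH3), CH2OCH2 → 4.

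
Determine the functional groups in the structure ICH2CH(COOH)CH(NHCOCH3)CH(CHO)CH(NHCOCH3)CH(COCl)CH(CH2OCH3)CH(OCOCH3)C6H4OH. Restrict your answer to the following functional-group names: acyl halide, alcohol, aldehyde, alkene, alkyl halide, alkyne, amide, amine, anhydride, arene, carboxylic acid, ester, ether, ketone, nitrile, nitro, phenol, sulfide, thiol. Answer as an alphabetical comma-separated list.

acyl halide, aldehyde, alkyl halide, amide, arene, carboxylic acid, ester, ether, phenol

Reading the structure from left to right:
  ICH2: halogen on an sp³ carbon → alkyl halide.
  CH(COOH): pendant –COOH: carbonyl C bonded to C and –OH → carboxylic acid.
  CH(NHCOCH3): pendant –NHC(=O)CH3: N bonded to a carbonyl → amide (not amine).
  CH(CHO): pendant –CHO: carbonyl C bonded to C and H → aldehyde.
  CH(NHCOCH3): pendant –NHC(=O)CH3: N bonded to a carbonyl → amide (not amine).
  CH(COCl): pendant –C(=O)X: carbonyl C bonded to C and halogen → acyl halide.
  CH(CH2OCH3): pendant –CH2OCH3: C–O–C linkage → ether.
  CH(OCOCH3): pendant –OC(=O)CH3: an acyloxy group → ester.
  C6H4OH: –OH attached directly to an aromatic ring → phenol (not alcohol); the ring itself is an arene.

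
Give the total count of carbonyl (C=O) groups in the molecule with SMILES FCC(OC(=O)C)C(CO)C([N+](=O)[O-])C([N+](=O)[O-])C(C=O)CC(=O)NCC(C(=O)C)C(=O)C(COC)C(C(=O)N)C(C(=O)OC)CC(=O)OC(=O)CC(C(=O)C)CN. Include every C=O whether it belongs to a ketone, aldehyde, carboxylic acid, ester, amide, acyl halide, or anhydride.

CH(OCOCH3): ester, 1 C=O (running total 1).
CH(CHO): aldehyde, 1 C=O (running total 2).
CH2CONHCH2: amide, 1 C=O (running total 3).
CH(COCH3): ketone, 1 C=O (running total 4).
CO: ketone, 1 C=O (running total 5).
CH(CONH2): amide, 1 C=O (running total 6).
CH(COOCH3): ester, 1 C=O (running total 7).
CH2CO-O-COCH2: anhydride, 2 C=O (running total 9).
CH(COCH3): ketone, 1 C=O (running total 10).

10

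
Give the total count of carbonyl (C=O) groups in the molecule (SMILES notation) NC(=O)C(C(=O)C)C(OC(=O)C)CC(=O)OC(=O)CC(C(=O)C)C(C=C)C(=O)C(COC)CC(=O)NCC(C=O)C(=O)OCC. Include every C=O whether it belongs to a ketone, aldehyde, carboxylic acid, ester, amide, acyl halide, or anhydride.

H2NCO: amide, 1 C=O (running total 1).
CH(COCH3): ketone, 1 C=O (running total 2).
CH(OCOCH3): ester, 1 C=O (running total 3).
CH2CO-O-COCH2: anhydride, 2 C=O (running total 5).
CH(COCH3): ketone, 1 C=O (running total 6).
CO: ketone, 1 C=O (running total 7).
CH2CONHCH2: amide, 1 C=O (running total 8).
CH(CHO): aldehyde, 1 C=O (running total 9).
COOCH2CH3: ester, 1 C=O (running total 10).

10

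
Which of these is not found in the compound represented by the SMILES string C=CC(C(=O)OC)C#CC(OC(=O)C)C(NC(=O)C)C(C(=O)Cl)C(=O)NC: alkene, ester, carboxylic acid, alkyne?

alkene: present (CH2=CH — C=C double bond → alkene).
alkyne: present (C≡C — C≡C triple bond → alkyne).
ester: present (CH(COOCH3) — pendant –COOCH3: carbonyl C bonded to C and –OCH3 → ester).
carboxylic acid: absent. In each of CH(COOCH3) and CH(OCOCH3), the acyl oxygen is bonded to carbon (–O–C), not to H, so this is an ester. In each of CH(NHCOCH3) and CONHCH3, the carbonyl is bonded to nitrogen, not to –OH; that is an amide.

carboxylic acid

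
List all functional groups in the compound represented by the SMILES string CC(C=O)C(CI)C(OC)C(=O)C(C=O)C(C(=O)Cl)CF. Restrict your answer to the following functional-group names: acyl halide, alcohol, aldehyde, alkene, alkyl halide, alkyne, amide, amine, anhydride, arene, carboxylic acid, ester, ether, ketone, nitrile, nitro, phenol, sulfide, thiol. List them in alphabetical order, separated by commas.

acyl halide, aldehyde, alkyl halide, ether, ketone

pendant –CHO: carbonyl C bonded to C and H → aldehyde.
pendant –CH2X: halogen on sp³ carbon → alkyl halide.
pendant –OCH3: C–O–C with sp³ C, no adjacent C=O → ether.
–C(=O)– with carbon on both sides → ketone.
pendant –CHO: carbonyl C bonded to C and H → aldehyde.
pendant –C(=O)X: carbonyl C bonded to C and halogen → acyl halide.
halogen on an sp³ carbon → alkyl halide.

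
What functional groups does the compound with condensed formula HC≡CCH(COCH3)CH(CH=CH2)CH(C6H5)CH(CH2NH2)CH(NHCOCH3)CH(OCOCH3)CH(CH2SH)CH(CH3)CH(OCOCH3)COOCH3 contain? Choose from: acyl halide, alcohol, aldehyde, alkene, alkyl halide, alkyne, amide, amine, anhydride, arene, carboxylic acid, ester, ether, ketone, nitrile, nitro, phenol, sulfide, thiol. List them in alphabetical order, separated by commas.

C≡C triple bond → alkyne.
pendant –COCH3: carbonyl C bonded to two carbons → ketone.
pendant –CH=CH2: C=C double bond → alkene.
pendant –C6H5: benzene ring → arene.
pendant –CH2NH2: N on sp³ C, no adjacent C=O → amine.
pendant –NHC(=O)CH3: N bonded to a carbonyl → amide (not amine).
pendant –OC(=O)CH3: an acyloxy group → ester.
pendant –CH2SH → thiol.
pendant –OC(=O)CH3: an acyloxy group → ester.
–C(=O)OCH3: carbonyl C bonded to C and to –OCH3 → ester (not ketone + ether).

alkene, alkyne, amide, amine, arene, ester, ketone, thiol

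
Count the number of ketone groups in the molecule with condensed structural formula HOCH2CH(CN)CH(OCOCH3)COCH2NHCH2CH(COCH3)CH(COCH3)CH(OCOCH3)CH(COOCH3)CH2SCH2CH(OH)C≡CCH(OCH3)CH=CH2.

HO– on an sp³ carbon → alcohol.
pendant –C≡N: nitrile.
pendant –OC(=O)CH3: an acyloxy group → ester.
–C(=O)– with carbon on both sides → ketone.
C–N–C with sp³ carbons and no adjacent C=O → amine (secondary).
pendant –COCH3: carbonyl C bonded to two carbons → ketone.
pendant –COCH3: carbonyl C bonded to two carbons → ketone.
pendant –OC(=O)CH3: an acyloxy group → ester.
pendant –COOCH3: carbonyl C bonded to C and –OCH3 → ester.
C–S–C linkage → sulfide (thioether).
–OH on an sp³ carbon → alcohol (secondary).
C≡C triple bond → alkyne.
pendant –OCH3: C–O–C with sp³ C, no adjacent C=O → ether.
C=C double bond → alkene.
Ketone appears at: CO, CH(COCH3), CH(COCH3) → 3.

3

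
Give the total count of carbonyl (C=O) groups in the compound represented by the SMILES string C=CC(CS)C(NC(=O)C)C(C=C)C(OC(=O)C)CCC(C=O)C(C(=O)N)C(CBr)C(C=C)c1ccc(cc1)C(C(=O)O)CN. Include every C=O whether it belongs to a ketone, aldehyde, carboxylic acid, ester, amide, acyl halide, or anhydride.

5

CH(NHCOCH3): amide, 1 C=O (running total 1).
CH(OCOCH3): ester, 1 C=O (running total 2).
CH(CHO): aldehyde, 1 C=O (running total 3).
CH(CONH2): amide, 1 C=O (running total 4).
CH(COOH): carboxylic acid, 1 C=O (running total 5).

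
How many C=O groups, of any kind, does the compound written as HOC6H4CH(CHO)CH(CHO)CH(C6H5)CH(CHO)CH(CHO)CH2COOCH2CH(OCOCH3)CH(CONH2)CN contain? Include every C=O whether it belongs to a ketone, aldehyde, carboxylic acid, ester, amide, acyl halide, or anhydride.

CH(CHO): aldehyde, 1 C=O (running total 1).
CH(CHO): aldehyde, 1 C=O (running total 2).
CH(CHO): aldehyde, 1 C=O (running total 3).
CH(CHO): aldehyde, 1 C=O (running total 4).
CH2COOCH2: ester, 1 C=O (running total 5).
CH(OCOCH3): ester, 1 C=O (running total 6).
CH(CONH2): amide, 1 C=O (running total 7).

7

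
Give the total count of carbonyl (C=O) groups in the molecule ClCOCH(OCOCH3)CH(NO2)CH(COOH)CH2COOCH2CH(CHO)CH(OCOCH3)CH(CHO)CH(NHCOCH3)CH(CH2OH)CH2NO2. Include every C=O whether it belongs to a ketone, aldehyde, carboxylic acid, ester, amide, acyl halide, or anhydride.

8

ClCO: acyl halide, 1 C=O (running total 1).
CH(OCOCH3): ester, 1 C=O (running total 2).
CH(COOH): carboxylic acid, 1 C=O (running total 3).
CH2COOCH2: ester, 1 C=O (running total 4).
CH(CHO): aldehyde, 1 C=O (running total 5).
CH(OCOCH3): ester, 1 C=O (running total 6).
CH(CHO): aldehyde, 1 C=O (running total 7).
CH(NHCOCH3): amide, 1 C=O (running total 8).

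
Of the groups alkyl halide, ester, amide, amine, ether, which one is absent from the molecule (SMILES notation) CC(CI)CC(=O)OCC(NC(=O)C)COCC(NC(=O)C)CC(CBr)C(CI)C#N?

ether: present (CH2OCH2 — C–O–C with sp³ carbons on both sides and no adjacent C=O → ether).
alkyl halide: present (CH(CH2I) — pendant –CH2X: halogen on sp³ carbon → alkyl halide).
ester: present (CH2COOCH2 — –C(=O)–O–C with C on the carbonyl side → ester).
amide: present (CH(NHCOCH3) — pendant –NHC(=O)CH3: N bonded to a carbonyl → amide (not amine)).
amine: absent. In CH(NHCOCH3), the nitrogen is bonded directly to a carbonyl carbon, making it part of an amide, not a free amine.

amine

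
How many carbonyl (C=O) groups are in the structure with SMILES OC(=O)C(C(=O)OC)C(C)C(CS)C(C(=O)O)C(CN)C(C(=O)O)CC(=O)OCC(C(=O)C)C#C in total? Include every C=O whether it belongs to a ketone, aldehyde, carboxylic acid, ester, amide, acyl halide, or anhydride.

6

HOOC: carboxylic acid, 1 C=O (running total 1).
CH(COOCH3): ester, 1 C=O (running total 2).
CH(COOH): carboxylic acid, 1 C=O (running total 3).
CH(COOH): carboxylic acid, 1 C=O (running total 4).
CH2COOCH2: ester, 1 C=O (running total 5).
CH(COCH3): ketone, 1 C=O (running total 6).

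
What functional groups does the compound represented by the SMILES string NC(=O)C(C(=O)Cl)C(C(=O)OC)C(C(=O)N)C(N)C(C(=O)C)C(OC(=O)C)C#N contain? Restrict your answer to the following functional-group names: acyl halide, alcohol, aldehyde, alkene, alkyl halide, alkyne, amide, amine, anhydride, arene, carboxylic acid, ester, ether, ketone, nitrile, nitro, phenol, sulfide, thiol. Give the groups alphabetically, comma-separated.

acyl halide, amide, amine, ester, ketone, nitrile

–C(=O)NH2: carbonyl C bonded to C and to N → amide (the N is not a separate amine).
pendant –C(=O)X: carbonyl C bonded to C and halogen → acyl halide.
pendant –COOCH3: carbonyl C bonded to C and –OCH3 → ester.
pendant –CONH2: carbonyl C bonded to C and N → amide.
–NH2 on an sp³ carbon with no adjacent C=O → amine.
pendant –COCH3: carbonyl C bonded to two carbons → ketone.
pendant –OC(=O)CH3: an acyloxy group → ester.
–C≡N: carbon triple-bonded to nitrogen → nitrile.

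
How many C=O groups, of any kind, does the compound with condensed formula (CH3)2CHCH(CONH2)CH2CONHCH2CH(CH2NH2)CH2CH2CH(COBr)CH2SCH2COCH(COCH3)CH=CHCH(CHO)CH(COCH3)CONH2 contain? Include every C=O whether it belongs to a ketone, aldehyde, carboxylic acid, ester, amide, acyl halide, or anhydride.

CH(CONH2): amide, 1 C=O (running total 1).
CH2CONHCH2: amide, 1 C=O (running total 2).
CH(COBr): acyl halide, 1 C=O (running total 3).
CO: ketone, 1 C=O (running total 4).
CH(COCH3): ketone, 1 C=O (running total 5).
CH(CHO): aldehyde, 1 C=O (running total 6).
CH(COCH3): ketone, 1 C=O (running total 7).
CONH2: amide, 1 C=O (running total 8).

8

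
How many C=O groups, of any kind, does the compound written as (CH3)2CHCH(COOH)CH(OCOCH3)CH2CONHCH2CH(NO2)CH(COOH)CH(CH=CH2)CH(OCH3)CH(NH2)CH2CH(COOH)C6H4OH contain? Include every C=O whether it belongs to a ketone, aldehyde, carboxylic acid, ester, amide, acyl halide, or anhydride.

CH(COOH): carboxylic acid, 1 C=O (running total 1).
CH(OCOCH3): ester, 1 C=O (running total 2).
CH2CONHCH2: amide, 1 C=O (running total 3).
CH(COOH): carboxylic acid, 1 C=O (running total 4).
CH(COOH): carboxylic acid, 1 C=O (running total 5).

5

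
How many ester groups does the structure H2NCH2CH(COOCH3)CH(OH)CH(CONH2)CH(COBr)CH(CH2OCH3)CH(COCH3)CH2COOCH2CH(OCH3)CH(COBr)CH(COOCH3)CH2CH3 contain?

–NH2 on an sp³ carbon with no adjacent C=O → amine.
pendant –COOCH3: carbonyl C bonded to C and –OCH3 → ester.
–OH on an sp³ carbon → alcohol (secondary).
pendant –CONH2: carbonyl C bonded to C and N → amide.
pendant –C(=O)X: carbonyl C bonded to C and halogen → acyl halide.
pendant –CH2OCH3: C–O–C linkage → ether.
pendant –COCH3: carbonyl C bonded to two carbons → ketone.
–C(=O)–O–C with C on the carbonyl side → ester.
pendant –OCH3: C–O–C with sp³ C, no adjacent C=O → ether.
pendant –C(=O)X: carbonyl C bonded to C and halogen → acyl halide.
pendant –COOCH3: carbonyl C bonded to C and –OCH3 → ester.
Ester appears at: CH(COOCH3), CH2COOCH2, CH(COOCH3) → 3.

3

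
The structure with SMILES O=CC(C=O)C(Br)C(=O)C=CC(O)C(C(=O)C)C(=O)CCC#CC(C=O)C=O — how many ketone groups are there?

terminal –CHO: carbonyl C bonded to H and C → aldehyde.
pendant –CHO: carbonyl C bonded to C and H → aldehyde.
halogen on an sp³ carbon → alkyl halide.
–C(=O)– with carbon on both sides → ketone.
C=C double bond → alkene.
–OH on an sp³ carbon → alcohol (secondary).
pendant –COCH3: carbonyl C bonded to two carbons → ketone.
–C(=O)– with carbon on both sides → ketone.
C≡C triple bond → alkyne.
pendant –CHO: carbonyl C bonded to C and H → aldehyde.
terminal –CHO: carbonyl C bonded to H and C → aldehyde.
Ketone appears at: CO, CH(COCH3), CO → 3.

3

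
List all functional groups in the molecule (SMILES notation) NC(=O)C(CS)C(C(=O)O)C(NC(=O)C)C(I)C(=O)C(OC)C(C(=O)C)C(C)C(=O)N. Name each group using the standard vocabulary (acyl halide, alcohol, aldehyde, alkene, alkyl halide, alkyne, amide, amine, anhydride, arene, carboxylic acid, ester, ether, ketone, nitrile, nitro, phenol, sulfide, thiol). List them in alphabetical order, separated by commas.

Taking each segment in turn:
  H2NCO: –C(=O)NH2: carbonyl C bonded to C and to N → amide (the N is not a separate amine).
  CH(CH2SH): pendant –CH2SH → thiol.
  CH(COOH): pendant –COOH: carbonyl C bonded to C and –OH → carboxylic acid.
  CH(NHCOCH3): pendant –NHC(=O)CH3: N bonded to a carbonyl → amide (not amine).
  CH(I): halogen on an sp³ carbon → alkyl halide.
  CO: –C(=O)– with carbon on both sides → ketone.
  CH(OCH3): pendant –OCH3: C–O–C with sp³ C, no adjacent C=O → ether.
  CH(COCH3): pendant –COCH3: carbonyl C bonded to two carbons → ketone.
  CONH2: –C(=O)NH2: carbonyl C bonded to C and to N → amide (the N is not a separate amine).

alkyl halide, amide, carboxylic acid, ether, ketone, thiol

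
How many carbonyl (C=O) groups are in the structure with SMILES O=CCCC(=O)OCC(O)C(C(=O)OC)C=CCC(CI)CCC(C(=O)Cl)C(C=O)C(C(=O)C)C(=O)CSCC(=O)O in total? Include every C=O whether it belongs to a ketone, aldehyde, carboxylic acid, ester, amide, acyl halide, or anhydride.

OHC: aldehyde, 1 C=O (running total 1).
CH2COOCH2: ester, 1 C=O (running total 2).
CH(COOCH3): ester, 1 C=O (running total 3).
CH(COCl): acyl halide, 1 C=O (running total 4).
CH(CHO): aldehyde, 1 C=O (running total 5).
CH(COCH3): ketone, 1 C=O (running total 6).
CO: ketone, 1 C=O (running total 7).
COOH: carboxylic acid, 1 C=O (running total 8).

8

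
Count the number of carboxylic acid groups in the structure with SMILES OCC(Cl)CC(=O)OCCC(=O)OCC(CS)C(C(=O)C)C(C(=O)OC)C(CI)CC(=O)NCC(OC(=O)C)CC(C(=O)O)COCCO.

Working along the chain:
  HOCH2: HO– on an sp³ carbon → alcohol.
  CH(Cl): halogen on an sp³ carbon → alkyl halide.
  CH2COOCH2: –C(=O)–O–C with C on the carbonyl side → ester.
  CH2COOCH2: –C(=O)–O–C with C on the carbonyl side → ester.
  CH(CH2SH): pendant –CH2SH → thiol.
  CH(COCH3): pendant –COCH3: carbonyl C bonded to two carbons → ketone.
  CH(COOCH3): pendant –COOCH3: carbonyl C bonded to C and –OCH3 → ester.
  CH(CH2I): pendant –CH2X: halogen on sp³ carbon → alkyl halide.
  CH2CONHCH2: –C(=O)–N– linkage → amide (the N is not an amine).
  CH(OCOCH3): pendant –OC(=O)CH3: an acyloxy group → ester.
  CH(COOH): pendant –COOH: carbonyl C bonded to C and –OH → carboxylic acid.
  CH2OCH2: C–O–C with sp³ carbons on both sides and no adjacent C=O → ether.
  CH2OH: –OH on an sp³ carbon → alcohol.
Carboxylic acid appears at: CH(COOH) → 1.

1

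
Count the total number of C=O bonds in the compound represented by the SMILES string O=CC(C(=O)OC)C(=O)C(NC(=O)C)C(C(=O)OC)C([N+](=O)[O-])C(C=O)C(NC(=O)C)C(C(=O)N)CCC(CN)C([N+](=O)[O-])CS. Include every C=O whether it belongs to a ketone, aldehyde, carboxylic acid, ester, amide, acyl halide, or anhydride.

OHC: aldehyde, 1 C=O (running total 1).
CH(COOCH3): ester, 1 C=O (running total 2).
CO: ketone, 1 C=O (running total 3).
CH(NHCOCH3): amide, 1 C=O (running total 4).
CH(COOCH3): ester, 1 C=O (running total 5).
CH(CHO): aldehyde, 1 C=O (running total 6).
CH(NHCOCH3): amide, 1 C=O (running total 7).
CH(CONH2): amide, 1 C=O (running total 8).

8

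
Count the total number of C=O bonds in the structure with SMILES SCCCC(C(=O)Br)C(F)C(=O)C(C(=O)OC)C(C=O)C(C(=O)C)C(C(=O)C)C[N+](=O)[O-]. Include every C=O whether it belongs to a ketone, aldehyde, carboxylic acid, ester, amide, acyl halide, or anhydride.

CH(COBr): acyl halide, 1 C=O (running total 1).
CO: ketone, 1 C=O (running total 2).
CH(COOCH3): ester, 1 C=O (running total 3).
CH(CHO): aldehyde, 1 C=O (running total 4).
CH(COCH3): ketone, 1 C=O (running total 5).
CH(COCH3): ketone, 1 C=O (running total 6).

6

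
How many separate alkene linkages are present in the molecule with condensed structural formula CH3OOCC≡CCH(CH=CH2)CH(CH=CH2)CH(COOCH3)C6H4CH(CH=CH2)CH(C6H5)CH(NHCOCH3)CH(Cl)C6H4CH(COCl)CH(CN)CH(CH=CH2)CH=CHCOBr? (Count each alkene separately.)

Taking each segment in turn:
  CH3OOC: CH3O–C(=O)–: carbonyl C bonded to C and to –OCH3 → ester (not ketone + ether).
  C≡C: C≡C triple bond → alkyne.
  CH(CH=CH2): pendant –CH=CH2: C=C double bond → alkene.
  CH(CH=CH2): pendant –CH=CH2: C=C double bond → alkene.
  CH(COOCH3): pendant –COOCH3: carbonyl C bonded to C and –OCH3 → ester.
  C6H4: para-disubstituted benzene ring → arene.
  CH(CH=CH2): pendant –CH=CH2: C=C double bond → alkene.
  CH(C6H5): pendant –C6H5: benzene ring → arene.
  CH(NHCOCH3): pendant –NHC(=O)CH3: N bonded to a carbonyl → amide (not amine).
  CH(Cl): halogen on an sp³ carbon → alkyl halide.
  C6H4: para-disubstituted benzene ring → arene.
  CH(COCl): pendant –C(=O)X: carbonyl C bonded to C and halogen → acyl halide.
  CH(CN): pendant –C≡N: nitrile.
  CH(CH=CH2): pendant –CH=CH2: C=C double bond → alkene.
  CH=CH: C=C double bond → alkene.
  COBr: –C(=O)Br: carbonyl C bonded to C and to a halogen → acyl halide (not alkyl halide).
Alkene appears at: CH(CH=CH2), CH(CH=CH2), CH(CH=CH2), CH(CH=CH2), CH=CH → 5.

5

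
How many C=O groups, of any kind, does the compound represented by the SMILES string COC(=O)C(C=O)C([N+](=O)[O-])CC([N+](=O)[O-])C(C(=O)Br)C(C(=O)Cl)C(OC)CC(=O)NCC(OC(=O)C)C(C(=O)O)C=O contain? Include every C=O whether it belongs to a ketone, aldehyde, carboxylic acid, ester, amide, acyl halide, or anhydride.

8

CH3OOC: ester, 1 C=O (running total 1).
CH(CHO): aldehyde, 1 C=O (running total 2).
CH(COBr): acyl halide, 1 C=O (running total 3).
CH(COCl): acyl halide, 1 C=O (running total 4).
CH2CONHCH2: amide, 1 C=O (running total 5).
CH(OCOCH3): ester, 1 C=O (running total 6).
CH(COOH): carboxylic acid, 1 C=O (running total 7).
CHO: aldehyde, 1 C=O (running total 8).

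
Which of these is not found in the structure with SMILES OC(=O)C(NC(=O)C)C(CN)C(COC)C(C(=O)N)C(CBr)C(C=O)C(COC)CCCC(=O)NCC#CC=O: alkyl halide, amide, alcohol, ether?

alcohol

amide: present (CH(NHCOCH3) — pendant –NHC(=O)CH3: N bonded to a carbonyl → amide (not amine)).
ether: present (CH(CH2OCH3) — pendant –CH2OCH3: C–O–C linkage → ether).
alkyl halide: present (CH(CH2Br) — pendant –CH2X: halogen on sp³ carbon → alkyl halide).
alcohol: absent. In HOOC, the –OH sits on a carbonyl carbon, making it part of a carboxylic acid, not an alcohol.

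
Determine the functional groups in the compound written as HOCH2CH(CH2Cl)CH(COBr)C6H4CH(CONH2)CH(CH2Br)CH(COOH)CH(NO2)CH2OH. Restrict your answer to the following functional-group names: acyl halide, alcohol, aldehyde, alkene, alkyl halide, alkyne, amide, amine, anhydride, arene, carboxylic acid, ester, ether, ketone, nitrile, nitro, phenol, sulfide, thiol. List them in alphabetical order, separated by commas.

HO– on an sp³ carbon → alcohol.
pendant –CH2X: halogen on sp³ carbon → alkyl halide.
pendant –C(=O)X: carbonyl C bonded to C and halogen → acyl halide.
para-disubstituted benzene ring → arene.
pendant –CONH2: carbonyl C bonded to C and N → amide.
pendant –CH2X: halogen on sp³ carbon → alkyl halide.
pendant –COOH: carbonyl C bonded to C and –OH → carboxylic acid.
–NO2 on an sp³ carbon → nitro (the N=O is not a carbonyl).
–OH on an sp³ carbon → alcohol.

acyl halide, alcohol, alkyl halide, amide, arene, carboxylic acid, nitro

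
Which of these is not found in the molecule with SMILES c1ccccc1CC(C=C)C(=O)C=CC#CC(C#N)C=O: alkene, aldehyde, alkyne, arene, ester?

arene: present (C6H5 — C6H5– phenyl ring → arene).
alkene: present (CH(CH=CH2) — pendant –CH=CH2: C=C double bond → alkene).
alkyne: present (C≡C — C≡C triple bond → alkyne).
aldehyde: present (CHO — terminal –CHO: carbonyl C bonded to H and C → aldehyde).
ester: no segment matches this pattern.

ester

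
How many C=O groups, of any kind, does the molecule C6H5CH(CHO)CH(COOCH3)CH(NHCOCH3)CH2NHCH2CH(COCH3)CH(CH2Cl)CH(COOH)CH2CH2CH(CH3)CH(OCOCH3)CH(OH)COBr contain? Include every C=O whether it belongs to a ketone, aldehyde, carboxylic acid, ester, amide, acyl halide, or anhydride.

7

CH(CHO): aldehyde, 1 C=O (running total 1).
CH(COOCH3): ester, 1 C=O (running total 2).
CH(NHCOCH3): amide, 1 C=O (running total 3).
CH(COCH3): ketone, 1 C=O (running total 4).
CH(COOH): carboxylic acid, 1 C=O (running total 5).
CH(OCOCH3): ester, 1 C=O (running total 6).
COBr: acyl halide, 1 C=O (running total 7).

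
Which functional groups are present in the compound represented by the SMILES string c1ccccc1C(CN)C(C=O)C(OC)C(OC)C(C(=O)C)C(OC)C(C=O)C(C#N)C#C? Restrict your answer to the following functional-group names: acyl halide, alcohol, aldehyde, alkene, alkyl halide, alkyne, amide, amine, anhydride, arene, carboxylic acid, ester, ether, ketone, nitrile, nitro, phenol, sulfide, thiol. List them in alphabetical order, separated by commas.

aldehyde, alkyne, amine, arene, ether, ketone, nitrile

Reading the structure from left to right:
  C6H5: C6H5– phenyl ring → arene.
  CH(CH2NH2): pendant –CH2NH2: N on sp³ C, no adjacent C=O → amine.
  CH(CHO): pendant –CHO: carbonyl C bonded to C and H → aldehyde.
  CH(OCH3): pendant –OCH3: C–O–C with sp³ C, no adjacent C=O → ether.
  CH(OCH3): pendant –OCH3: C–O–C with sp³ C, no adjacent C=O → ether.
  CH(COCH3): pendant –COCH3: carbonyl C bonded to two carbons → ketone.
  CH(OCH3): pendant –OCH3: C–O–C with sp³ C, no adjacent C=O → ether.
  CH(CHO): pendant –CHO: carbonyl C bonded to C and H → aldehyde.
  CH(CN): pendant –C≡N: nitrile.
  C≡CH: C≡C triple bond → alkyne.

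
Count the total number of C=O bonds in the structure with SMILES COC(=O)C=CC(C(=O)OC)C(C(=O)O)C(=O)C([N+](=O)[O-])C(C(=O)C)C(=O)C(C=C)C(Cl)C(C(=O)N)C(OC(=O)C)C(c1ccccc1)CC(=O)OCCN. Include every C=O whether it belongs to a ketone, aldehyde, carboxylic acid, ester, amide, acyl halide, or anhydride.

9

CH3OOC: ester, 1 C=O (running total 1).
CH(COOCH3): ester, 1 C=O (running total 2).
CH(COOH): carboxylic acid, 1 C=O (running total 3).
CO: ketone, 1 C=O (running total 4).
CH(COCH3): ketone, 1 C=O (running total 5).
CO: ketone, 1 C=O (running total 6).
CH(CONH2): amide, 1 C=O (running total 7).
CH(OCOCH3): ester, 1 C=O (running total 8).
CH2COOCH2: ester, 1 C=O (running total 9).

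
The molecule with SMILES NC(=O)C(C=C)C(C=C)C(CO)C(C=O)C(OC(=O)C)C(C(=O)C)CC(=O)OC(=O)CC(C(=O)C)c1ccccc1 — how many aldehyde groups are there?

–C(=O)NH2: carbonyl C bonded to C and to N → amide (the N is not a separate amine).
pendant –CH=CH2: C=C double bond → alkene.
pendant –CH=CH2: C=C double bond → alkene.
pendant –CH2OH on an sp³ backbone C → alcohol.
pendant –CHO: carbonyl C bonded to C and H → aldehyde.
pendant –OC(=O)CH3: an acyloxy group → ester.
pendant –COCH3: carbonyl C bonded to two carbons → ketone.
two acyl groups sharing one oxygen, –C(=O)–O–C(=O)– → anhydride.
pendant –COCH3: carbonyl C bonded to two carbons → ketone.
–C6H5 phenyl ring → arene.
Aldehyde appears at: CH(CHO) → 1.

1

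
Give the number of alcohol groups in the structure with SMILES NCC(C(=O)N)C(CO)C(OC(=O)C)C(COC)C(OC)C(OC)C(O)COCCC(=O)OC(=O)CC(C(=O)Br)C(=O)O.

2

Taking each segment in turn:
  H2NCH2: –NH2 on an sp³ carbon with no adjacent C=O → amine.
  CH(CONH2): pendant –CONH2: carbonyl C bonded to C and N → amide.
  CH(CH2OH): pendant –CH2OH on an sp³ backbone C → alcohol.
  CH(OCOCH3): pendant –OC(=O)CH3: an acyloxy group → ester.
  CH(CH2OCH3): pendant –CH2OCH3: C–O–C linkage → ether.
  CH(OCH3): pendant –OCH3: C–O–C with sp³ C, no adjacent C=O → ether.
  CH(OCH3): pendant –OCH3: C–O–C with sp³ C, no adjacent C=O → ether.
  CH(OH): –OH on an sp³ carbon → alcohol (secondary).
  CH2OCH2: C–O–C with sp³ carbons on both sides and no adjacent C=O → ether.
  CH2CO-O-COCH2: two acyl groups sharing one oxygen, –C(=O)–O–C(=O)– → anhydride.
  CH(COBr): pendant –C(=O)X: carbonyl C bonded to C and halogen → acyl halide.
  COOH: –COOH: carbonyl C bonded to –OH and C → carboxylic acid (the –OH is not a separate alcohol).
Alcohol appears at: CH(CH2OH), CH(OH) → 2.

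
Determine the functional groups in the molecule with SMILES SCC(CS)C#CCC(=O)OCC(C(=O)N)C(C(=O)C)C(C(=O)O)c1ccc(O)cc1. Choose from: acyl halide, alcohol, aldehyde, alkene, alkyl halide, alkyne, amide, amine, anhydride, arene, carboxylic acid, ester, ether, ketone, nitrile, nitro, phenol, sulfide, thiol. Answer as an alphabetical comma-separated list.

alkyne, amide, arene, carboxylic acid, ester, ketone, phenol, thiol

Reading the structure from left to right:
  HSCH2: –SH on an sp³ carbon → thiol.
  CH(CH2SH): pendant –CH2SH → thiol.
  C≡C: C≡C triple bond → alkyne.
  CH2COOCH2: –C(=O)–O–C with C on the carbonyl side → ester.
  CH(CONH2): pendant –CONH2: carbonyl C bonded to C and N → amide.
  CH(COCH3): pendant –COCH3: carbonyl C bonded to two carbons → ketone.
  CH(COOH): pendant –COOH: carbonyl C bonded to C and –OH → carboxylic acid.
  C6H4OH: –OH attached directly to an aromatic ring → phenol (not alcohol); the ring itself is an arene.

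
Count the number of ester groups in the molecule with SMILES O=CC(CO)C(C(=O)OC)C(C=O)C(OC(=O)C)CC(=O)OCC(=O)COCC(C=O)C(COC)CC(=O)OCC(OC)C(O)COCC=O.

Taking each segment in turn:
  OHC: terminal –CHO: carbonyl C bonded to H and C → aldehyde.
  CH(CH2OH): pendant –CH2OH on an sp³ backbone C → alcohol.
  CH(COOCH3): pendant –COOCH3: carbonyl C bonded to C and –OCH3 → ester.
  CH(CHO): pendant –CHO: carbonyl C bonded to C and H → aldehyde.
  CH(OCOCH3): pendant –OC(=O)CH3: an acyloxy group → ester.
  CH2COOCH2: –C(=O)–O–C with C on the carbonyl side → ester.
  CO: –C(=O)– with carbon on both sides → ketone.
  CH2OCH2: C–O–C with sp³ carbons on both sides and no adjacent C=O → ether.
  CH(CHO): pendant –CHO: carbonyl C bonded to C and H → aldehyde.
  CH(CH2OCH3): pendant –CH2OCH3: C–O–C linkage → ether.
  CH2COOCH2: –C(=O)–O–C with C on the carbonyl side → ester.
  CH(OCH3): pendant –OCH3: C–O–C with sp³ C, no adjacent C=O → ether.
  CH(OH): –OH on an sp³ carbon → alcohol (secondary).
  CH2OCH2: C–O–C with sp³ carbons on both sides and no adjacent C=O → ether.
  CHO: terminal –CHO: carbonyl C bonded to H and C → aldehyde.
Ester appears at: CH(COOCH3), CH(OCOCH3), CH2COOCH2, CH2COOCH2 → 4.

4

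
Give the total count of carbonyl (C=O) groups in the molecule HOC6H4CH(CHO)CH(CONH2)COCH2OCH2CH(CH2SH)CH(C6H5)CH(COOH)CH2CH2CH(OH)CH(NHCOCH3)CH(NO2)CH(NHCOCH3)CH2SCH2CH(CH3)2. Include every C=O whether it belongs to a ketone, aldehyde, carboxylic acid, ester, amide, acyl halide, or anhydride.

CH(CHO): aldehyde, 1 C=O (running total 1).
CH(CONH2): amide, 1 C=O (running total 2).
CO: ketone, 1 C=O (running total 3).
CH(COOH): carboxylic acid, 1 C=O (running total 4).
CH(NHCOCH3): amide, 1 C=O (running total 5).
CH(NHCOCH3): amide, 1 C=O (running total 6).

6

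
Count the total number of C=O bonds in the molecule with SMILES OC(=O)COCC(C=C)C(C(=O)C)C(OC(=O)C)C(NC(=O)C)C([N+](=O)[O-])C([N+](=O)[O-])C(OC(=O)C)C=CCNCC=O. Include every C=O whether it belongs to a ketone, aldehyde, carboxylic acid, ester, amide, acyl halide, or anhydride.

6

HOOC: carboxylic acid, 1 C=O (running total 1).
CH(COCH3): ketone, 1 C=O (running total 2).
CH(OCOCH3): ester, 1 C=O (running total 3).
CH(NHCOCH3): amide, 1 C=O (running total 4).
CH(OCOCH3): ester, 1 C=O (running total 5).
CHO: aldehyde, 1 C=O (running total 6).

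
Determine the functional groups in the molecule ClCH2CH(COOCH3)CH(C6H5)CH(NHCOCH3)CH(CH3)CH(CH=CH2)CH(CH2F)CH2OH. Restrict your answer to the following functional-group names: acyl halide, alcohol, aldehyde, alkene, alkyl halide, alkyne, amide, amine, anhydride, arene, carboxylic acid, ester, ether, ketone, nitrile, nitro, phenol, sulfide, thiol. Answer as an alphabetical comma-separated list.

alcohol, alkene, alkyl halide, amide, arene, ester

Taking each segment in turn:
  ClCH2: halogen on an sp³ carbon → alkyl halide.
  CH(COOCH3): pendant –COOCH3: carbonyl C bonded to C and –OCH3 → ester.
  CH(C6H5): pendant –C6H5: benzene ring → arene.
  CH(NHCOCH3): pendant –NHC(=O)CH3: N bonded to a carbonyl → amide (not amine).
  CH(CH=CH2): pendant –CH=CH2: C=C double bond → alkene.
  CH(CH2F): pendant –CH2X: halogen on sp³ carbon → alkyl halide.
  CH2OH: –OH on an sp³ carbon → alcohol.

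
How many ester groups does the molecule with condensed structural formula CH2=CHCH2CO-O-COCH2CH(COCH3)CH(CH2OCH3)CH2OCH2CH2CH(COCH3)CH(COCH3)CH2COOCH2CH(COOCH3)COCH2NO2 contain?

2

Taking each segment in turn:
  CH2=CH: C=C double bond → alkene.
  CH2CO-O-COCH2: two acyl groups sharing one oxygen, –C(=O)–O–C(=O)– → anhydride.
  CH(COCH3): pendant –COCH3: carbonyl C bonded to two carbons → ketone.
  CH(CH2OCH3): pendant –CH2OCH3: C–O–C linkage → ether.
  CH2OCH2: C–O–C with sp³ carbons on both sides and no adjacent C=O → ether.
  CH(COCH3): pendant –COCH3: carbonyl C bonded to two carbons → ketone.
  CH(COCH3): pendant –COCH3: carbonyl C bonded to two carbons → ketone.
  CH2COOCH2: –C(=O)–O–C with C on the carbonyl side → ester.
  CH(COOCH3): pendant –COOCH3: carbonyl C bonded to C and –OCH3 → ester.
  CO: –C(=O)– with carbon on both sides → ketone.
  CH2NO2: –NO2 on carbon → nitro group.
Ester appears at: CH2COOCH2, CH(COOCH3) → 2.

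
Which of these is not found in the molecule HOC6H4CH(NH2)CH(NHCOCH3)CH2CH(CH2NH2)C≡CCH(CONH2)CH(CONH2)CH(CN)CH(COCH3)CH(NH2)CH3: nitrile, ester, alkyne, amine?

nitrile: present (CH(CN) — pendant –C≡N: nitrile).
amine: present (CH(NH2) — –NH2 on an sp³ carbon with no adjacent C=O → amine).
alkyne: present (C≡C — C≡C triple bond → alkyne).
ester: no segment matches this pattern.

ester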